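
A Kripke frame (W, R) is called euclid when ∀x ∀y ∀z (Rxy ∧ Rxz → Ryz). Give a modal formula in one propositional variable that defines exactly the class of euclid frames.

◇ψ → □◇ψ

A defining formula is ◇ψ → □◇ψ (the 5 axiom).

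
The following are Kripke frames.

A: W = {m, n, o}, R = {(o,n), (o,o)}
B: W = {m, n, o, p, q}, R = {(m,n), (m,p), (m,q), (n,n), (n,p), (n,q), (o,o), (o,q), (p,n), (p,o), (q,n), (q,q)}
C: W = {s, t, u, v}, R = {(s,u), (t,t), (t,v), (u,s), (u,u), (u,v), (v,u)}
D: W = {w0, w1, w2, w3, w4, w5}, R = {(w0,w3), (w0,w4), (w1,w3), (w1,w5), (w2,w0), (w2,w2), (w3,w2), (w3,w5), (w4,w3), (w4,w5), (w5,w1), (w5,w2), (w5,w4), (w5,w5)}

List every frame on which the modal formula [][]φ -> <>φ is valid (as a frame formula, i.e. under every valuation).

Frame correspondent (Sahlqvist): forall x exists w (x R^2 w & xRw) — i.e. a generalized confluence (Geach) condition.
A: fails — at m but no w with mR²w and mRw.
B: condition met.
C: condition met.
D: condition met.
Valid on: B, C, D.

B, C, D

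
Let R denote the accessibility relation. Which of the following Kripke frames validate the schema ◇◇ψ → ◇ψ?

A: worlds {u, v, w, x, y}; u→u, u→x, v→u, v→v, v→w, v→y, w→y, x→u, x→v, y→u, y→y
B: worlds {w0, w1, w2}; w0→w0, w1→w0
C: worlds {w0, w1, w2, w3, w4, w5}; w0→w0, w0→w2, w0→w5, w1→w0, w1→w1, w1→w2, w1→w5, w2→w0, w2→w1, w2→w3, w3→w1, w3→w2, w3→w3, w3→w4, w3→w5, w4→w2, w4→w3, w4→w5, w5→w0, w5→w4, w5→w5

B

Frame correspondent (Sahlqvist): ∀x ∀y ∀z (Rxy ∧ Ryz → Rxz) — i.e. transitivity.
A: fails — Rvu and Rux but not Rvx.
B: holds.
C: fails — Rw3w1 and Rw1w0 but not Rw3w0.
Valid on: B.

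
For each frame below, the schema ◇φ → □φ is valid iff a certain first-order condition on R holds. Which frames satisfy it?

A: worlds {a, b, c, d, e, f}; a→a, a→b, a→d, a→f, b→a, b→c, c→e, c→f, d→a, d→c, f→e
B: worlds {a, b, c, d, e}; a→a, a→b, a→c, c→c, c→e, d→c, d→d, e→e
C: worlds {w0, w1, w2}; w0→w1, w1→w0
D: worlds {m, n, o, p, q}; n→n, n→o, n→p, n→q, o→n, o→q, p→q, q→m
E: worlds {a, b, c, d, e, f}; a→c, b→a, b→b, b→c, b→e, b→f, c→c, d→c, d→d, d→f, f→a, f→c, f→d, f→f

C

This is the axiom for partial functionality; its first-order frame correspondent is ∀x ∀y ∀z (Rxy ∧ Rxz → y = z).
A: fails — a sees both a and b.
B: fails — a sees both a and b.
C: holds.
D: fails — n sees both n and o.
E: fails — b sees both a and b.
Valid on: C.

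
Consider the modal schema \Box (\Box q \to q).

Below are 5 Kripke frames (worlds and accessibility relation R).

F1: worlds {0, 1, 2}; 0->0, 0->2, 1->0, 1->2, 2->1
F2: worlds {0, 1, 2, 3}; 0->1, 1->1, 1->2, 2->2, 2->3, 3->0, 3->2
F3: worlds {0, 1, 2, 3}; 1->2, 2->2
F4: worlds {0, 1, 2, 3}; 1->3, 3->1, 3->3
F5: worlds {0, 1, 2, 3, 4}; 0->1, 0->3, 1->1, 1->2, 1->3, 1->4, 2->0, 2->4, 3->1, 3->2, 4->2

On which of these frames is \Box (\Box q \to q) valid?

F3

The schema corresponds to shift-reflexivity: \forall x \forall y (Rxy \to Ryy).
F1: fails — R02 but not R22.
F2: fails — R23 but not R33.
F3: condition met.
F4: fails — R31 but not R11.
F5: fails — R32 but not R22.
Valid on: F3.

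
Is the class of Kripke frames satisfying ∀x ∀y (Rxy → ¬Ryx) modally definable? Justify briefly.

Any modally definable frame class is closed under surjective bounded morphisms.
The 3-cycle (worlds 0,1,2 with 0→1→2→0) is asymmetric. Mapping every world to a single reflexive point • is a surjective bounded morphism, and the reflexive point is not asymmetric (R•• but asymmetry requires ¬R••).
So the class is not modally definable.

Not modally definable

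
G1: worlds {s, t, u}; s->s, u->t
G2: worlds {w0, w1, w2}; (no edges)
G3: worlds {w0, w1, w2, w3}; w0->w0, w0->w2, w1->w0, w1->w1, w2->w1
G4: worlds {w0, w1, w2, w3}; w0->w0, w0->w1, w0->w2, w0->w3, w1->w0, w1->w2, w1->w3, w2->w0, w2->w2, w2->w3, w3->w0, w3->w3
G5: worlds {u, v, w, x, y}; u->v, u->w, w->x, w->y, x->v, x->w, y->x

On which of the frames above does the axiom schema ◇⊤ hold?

Frame correspondent (Sahlqvist): ∀x ∃y Rxy — i.e. seriality.
G1: fails — world t has no successor.
G2: fails — world w0 has no successor.
G3: fails — world w3 has no successor.
G4: holds.
G5: fails — world v has no successor.

G4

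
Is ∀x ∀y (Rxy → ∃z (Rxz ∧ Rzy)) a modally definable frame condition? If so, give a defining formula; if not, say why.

Definable; □□p → □p defines it

Yes: it is density, defined by the C4 schema □□p → □p.
Suppose □□p→□p is valid. Take Rxy and set V(p)={w : xR²w}. Then □□p at x, so □p at x, so p at y, i.e. ∃z(Rxz∧Rzy).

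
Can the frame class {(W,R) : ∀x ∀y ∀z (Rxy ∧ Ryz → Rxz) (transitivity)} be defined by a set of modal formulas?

Definable; □r → □□r defines it

The condition is transitivity. A defining modal formula is □r → □□r.
Suppose □r→□□r is valid. Take Rxy, Ryz and set V(r)={w : Rxw}. Then □r at x, so □□r at x, so □r at y, so r at z, i.e. Rxz.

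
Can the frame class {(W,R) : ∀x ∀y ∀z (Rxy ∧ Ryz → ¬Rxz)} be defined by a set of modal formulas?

Modal frame validity is preserved under surjective bounded morphisms.
The 5-cycle (worlds w0,w1,w2,w3,w4 with w0→w1→w2→w3→w4→w0) is intransitive. Mapping every world to a single reflexive point • is a surjective bounded morphism; the reflexive point is not intransitive (R••∧R•• but R••).
So no modal formula (or set of formulas) defines exactly the intransitive frames.

No — not modally definable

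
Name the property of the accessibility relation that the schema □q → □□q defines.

transitivity

This is the 4 axiom.
Its frame correspondent is transitivity — ∀x ∀y ∀z (Rxy ∧ Ryz → Rxz).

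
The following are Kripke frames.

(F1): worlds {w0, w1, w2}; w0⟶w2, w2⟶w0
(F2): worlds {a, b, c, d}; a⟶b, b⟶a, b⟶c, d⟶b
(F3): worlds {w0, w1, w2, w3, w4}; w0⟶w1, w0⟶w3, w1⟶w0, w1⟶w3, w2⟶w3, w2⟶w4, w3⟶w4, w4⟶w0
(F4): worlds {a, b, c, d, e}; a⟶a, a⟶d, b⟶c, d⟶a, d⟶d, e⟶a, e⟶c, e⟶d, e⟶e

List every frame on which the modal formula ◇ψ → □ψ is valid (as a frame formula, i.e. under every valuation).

This is the axiom for partial functionality; its first-order frame correspondent is ∀x ∀y ∀z (Rxy ∧ Rxz → y = z).
(F1): holds.
(F2): fails — b sees both a and c.
(F3): fails — w0 sees both w1 and w3.
(F4): fails — a sees both a and d.
Valid on: (F1).

(F1)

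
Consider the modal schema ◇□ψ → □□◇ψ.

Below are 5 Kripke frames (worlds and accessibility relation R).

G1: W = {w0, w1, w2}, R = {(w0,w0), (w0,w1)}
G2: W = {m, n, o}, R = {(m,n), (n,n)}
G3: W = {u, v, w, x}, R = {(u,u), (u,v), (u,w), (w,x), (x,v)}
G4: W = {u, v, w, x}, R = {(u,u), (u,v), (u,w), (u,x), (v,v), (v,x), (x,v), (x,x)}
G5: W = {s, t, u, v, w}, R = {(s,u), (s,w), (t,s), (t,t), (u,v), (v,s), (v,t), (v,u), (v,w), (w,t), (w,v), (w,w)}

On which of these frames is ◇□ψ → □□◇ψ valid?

G2

The schema corresponds to a generalized confluence (Geach) condition: ∀x ∀y ∀z ((xRy ∧ xR²z) → ∃w (yRw ∧ zRw)).
G1: fails — w0Rw0, w0R²w1 but no w with w0Rw and w1Rw.
G2: ✓.
G3: fails — uRu, uR²v but no t with uRt and vRt.
G4: fails — uRu, uR²w but no t with uRt and wRt.
G5: fails — sRu, sR²t but no w* with uRw* and tRw*.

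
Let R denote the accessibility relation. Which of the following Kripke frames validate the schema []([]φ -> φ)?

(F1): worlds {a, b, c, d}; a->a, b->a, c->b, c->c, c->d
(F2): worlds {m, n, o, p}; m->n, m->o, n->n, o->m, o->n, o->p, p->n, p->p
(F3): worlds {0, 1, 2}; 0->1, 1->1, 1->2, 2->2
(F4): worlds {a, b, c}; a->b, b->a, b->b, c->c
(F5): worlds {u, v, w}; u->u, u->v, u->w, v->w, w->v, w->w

(F3)

The schema corresponds to shift-reflexivity: forall x forall y (Rxy -> Ryy).
(F1): fails — Rcd but not Rdd.
(F2): fails — Rom but not Rmm.
(F3): condition met.
(F4): fails — Rba but not Raa.
(F5): fails — Ruv but not Rvv.
Valid on: (F3).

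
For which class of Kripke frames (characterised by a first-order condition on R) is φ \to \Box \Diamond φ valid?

symmetry

Suppose φ→□◇φ is valid. Take Rxy and set V(φ)={x}. Then φ at x, so □◇φ at x, so ◇φ at y, so some z with Ryz has φ; z=x, i.e. Ryx.
The converse is a direct semantic check.
Frame condition: \forall x \forall y (Rxy \to Ryx).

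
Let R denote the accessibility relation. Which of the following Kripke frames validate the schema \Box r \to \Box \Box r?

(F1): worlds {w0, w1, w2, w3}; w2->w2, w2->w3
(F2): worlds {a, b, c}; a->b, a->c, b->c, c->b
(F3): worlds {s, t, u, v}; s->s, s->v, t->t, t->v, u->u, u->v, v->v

This is the axiom for transitivity; its first-order frame correspondent is \forall x \forall y \forall z (Rxy \wedge Ryz \to Rxz).
(F1): holds.
(F2): fails — Rbc and Rcb but not Rbb.
(F3): holds.
Valid on: (F1), (F3).

(F1), (F3)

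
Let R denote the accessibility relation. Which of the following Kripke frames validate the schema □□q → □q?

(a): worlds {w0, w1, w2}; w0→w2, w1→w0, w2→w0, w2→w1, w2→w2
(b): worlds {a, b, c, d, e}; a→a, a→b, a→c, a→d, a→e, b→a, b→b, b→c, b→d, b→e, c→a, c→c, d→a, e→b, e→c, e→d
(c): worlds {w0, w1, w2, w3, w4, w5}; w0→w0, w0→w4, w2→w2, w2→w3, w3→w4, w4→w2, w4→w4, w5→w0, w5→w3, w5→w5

Frame correspondent (Sahlqvist): ∀x ∀y (Rxy → ∃z (Rxz ∧ Rzy)) — i.e. density.
(a): fails — Rw1w0 but no z with Rw1z and Rzw0.
(b): condition met.
(c): condition met.
Valid on: (b), (c).

(b), (c)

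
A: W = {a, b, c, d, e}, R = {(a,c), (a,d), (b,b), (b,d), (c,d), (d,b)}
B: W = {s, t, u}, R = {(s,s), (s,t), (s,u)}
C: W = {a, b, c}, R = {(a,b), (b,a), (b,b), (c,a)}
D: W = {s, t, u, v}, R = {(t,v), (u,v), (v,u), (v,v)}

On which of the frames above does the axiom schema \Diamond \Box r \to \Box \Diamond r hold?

This is the axiom for convergence; its first-order frame correspondent is \forall x \forall y \forall z (Rxy \wedge Rxz \to \exists w (Ryw \wedge Rzw)).
A: fails — Rac and Rad but c and d have no common successor.
B: fails — Rsu and Rsu but u and u have no common successor.
C: satisfies the condition.
D: satisfies the condition.
Valid on: C, D.

C, D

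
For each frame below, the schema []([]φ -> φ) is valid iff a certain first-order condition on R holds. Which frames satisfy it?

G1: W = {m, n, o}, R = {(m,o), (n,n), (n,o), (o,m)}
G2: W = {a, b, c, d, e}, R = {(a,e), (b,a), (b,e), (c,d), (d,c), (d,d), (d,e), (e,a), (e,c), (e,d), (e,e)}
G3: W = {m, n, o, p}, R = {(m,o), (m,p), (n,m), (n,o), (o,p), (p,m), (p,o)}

none

The schema corresponds to shift-reflexivity: forall x forall y (Rxy -> Ryy).
G1: fails — Rom but not Rmm.
G2: fails — Rdc but not Rcc.
G3: fails — Rop but not Rpp.
Valid on no frame.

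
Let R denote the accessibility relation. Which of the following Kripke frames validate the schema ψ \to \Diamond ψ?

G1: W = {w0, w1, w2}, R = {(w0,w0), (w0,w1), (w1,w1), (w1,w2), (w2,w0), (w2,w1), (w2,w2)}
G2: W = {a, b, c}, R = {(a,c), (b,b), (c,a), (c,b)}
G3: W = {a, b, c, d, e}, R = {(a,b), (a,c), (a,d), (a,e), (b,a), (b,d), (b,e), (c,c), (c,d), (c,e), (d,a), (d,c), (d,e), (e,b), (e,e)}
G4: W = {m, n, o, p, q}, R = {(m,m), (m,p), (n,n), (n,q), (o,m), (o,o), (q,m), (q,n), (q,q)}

The schema corresponds to reflexivity: \forall x Rxx.
G1: ✓.
G2: fails — world a does not see itself.
G3: fails — world a does not see itself.
G4: fails — world p does not see itself.
Valid on: G1.

G1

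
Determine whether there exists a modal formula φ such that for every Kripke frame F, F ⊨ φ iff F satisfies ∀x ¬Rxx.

Modal frame validity is preserved under surjective bounded morphisms.
The 4-cycle (worlds s,t,u,v with s→t→u→v→s) is irreflexive, and the map sending every world to a single reflexive point • is a surjective bounded morphism (forth: every edge maps to (•,•); back: every world has a successor). So any modal formula valid on the 4-cycle is also valid on the reflexive point, which is not irreflexive.
So no modal formula (or set of formulas) defines exactly the irreflexive frames.

No — not modally definable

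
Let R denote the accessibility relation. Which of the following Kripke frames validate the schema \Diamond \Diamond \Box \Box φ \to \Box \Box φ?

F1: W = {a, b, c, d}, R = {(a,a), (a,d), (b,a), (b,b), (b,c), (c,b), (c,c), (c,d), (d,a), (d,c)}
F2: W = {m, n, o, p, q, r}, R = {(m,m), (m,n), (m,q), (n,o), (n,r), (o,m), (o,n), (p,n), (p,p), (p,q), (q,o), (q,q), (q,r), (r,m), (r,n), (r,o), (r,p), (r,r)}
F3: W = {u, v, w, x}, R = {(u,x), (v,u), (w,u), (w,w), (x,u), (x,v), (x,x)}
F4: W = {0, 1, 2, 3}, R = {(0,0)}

This is the axiom for a generalized confluence (Geach) condition; its first-order frame correspondent is \forall x \forall y \forall z ((x R^2 y \wedge x R^2 z) \to \exists w (y R^2 w \wedge z = w)).
F1: fails — bR²a, bR²b but no w with aR²w and b=w.
F2: fails — mR²n, mR²q but no w with nR²w and q=w.
F3: fails — uR²v, uR²u but no t with vR²t and u=t.
F4: condition met.
Valid on: F4.

F4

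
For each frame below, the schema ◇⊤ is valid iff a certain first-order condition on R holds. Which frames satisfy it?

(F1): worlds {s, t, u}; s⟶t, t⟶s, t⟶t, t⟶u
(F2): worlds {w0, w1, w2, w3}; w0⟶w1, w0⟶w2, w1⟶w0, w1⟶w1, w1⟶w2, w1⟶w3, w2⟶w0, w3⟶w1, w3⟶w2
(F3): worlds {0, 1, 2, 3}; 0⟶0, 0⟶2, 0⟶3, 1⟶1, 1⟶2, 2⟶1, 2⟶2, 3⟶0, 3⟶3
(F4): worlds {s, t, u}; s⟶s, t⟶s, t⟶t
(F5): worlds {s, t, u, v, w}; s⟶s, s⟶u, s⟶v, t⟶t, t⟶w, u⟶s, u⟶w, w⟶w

Frame correspondent (Sahlqvist): ∀x ∃y Rxy — i.e. seriality.
(F1): fails — world u has no successor.
(F2): condition met.
(F3): condition met.
(F4): fails — world u has no successor.
(F5): fails — world v has no successor.

(F2), (F3)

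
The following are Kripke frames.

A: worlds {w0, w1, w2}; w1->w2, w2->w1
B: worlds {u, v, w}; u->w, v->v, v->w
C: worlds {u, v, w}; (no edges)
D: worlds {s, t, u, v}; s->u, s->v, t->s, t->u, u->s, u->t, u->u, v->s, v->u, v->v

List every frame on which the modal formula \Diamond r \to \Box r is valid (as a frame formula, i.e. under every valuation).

The schema corresponds to partial functionality: \forall x \forall y \forall z (Rxy \wedge Rxz \to y = z).
A: ✓.
B: fails — v sees both v and w.
C: ✓.
D: fails — s sees both u and v.

A, C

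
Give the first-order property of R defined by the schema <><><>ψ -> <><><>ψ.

This is a Sahlqvist (Geach-type) schema ◇^3□^0ψ → □^0◇^3ψ.
Minimal-valuation argument: fix x; take any y with xR^3y and any z with xR^0z. Set V(ψ) to the set of worlds R-reachable from y in exactly 0 steps. Then □^0ψ holds at y, so the antecedent holds at x; validity forces ◇^3ψ at z, giving a w with zR^3w and yR^0w.
First-order correspondent: forall x forall y (x R^3 y -> exists w (y = w & x R^3 w)).

forall x forall y (x R^3 y -> exists w (y = w & x R^3 w))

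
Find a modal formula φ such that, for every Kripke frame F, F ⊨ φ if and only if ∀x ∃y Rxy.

□s → ◇s

A defining formula is □s → ◇s (the D axiom).
Suppose □s→◇s is valid. At any x set V(s)=W. Then □s at x, so ◇s at x, so x has a successor.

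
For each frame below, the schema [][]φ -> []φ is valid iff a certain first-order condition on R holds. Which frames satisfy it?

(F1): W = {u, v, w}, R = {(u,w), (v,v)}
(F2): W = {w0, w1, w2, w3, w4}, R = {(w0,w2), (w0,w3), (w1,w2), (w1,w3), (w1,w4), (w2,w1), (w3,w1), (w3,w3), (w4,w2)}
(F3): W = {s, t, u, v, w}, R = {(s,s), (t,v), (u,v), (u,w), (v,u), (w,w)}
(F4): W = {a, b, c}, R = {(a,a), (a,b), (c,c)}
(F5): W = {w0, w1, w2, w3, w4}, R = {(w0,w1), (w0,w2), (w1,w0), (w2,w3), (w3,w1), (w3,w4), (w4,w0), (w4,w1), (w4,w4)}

Frame correspondent (Sahlqvist): forall x forall y (Rxy -> exists z (Rxz & Rzy)) — i.e. density.
(F1): fails — Ruw but no z with Ruz and Rzw.
(F2): fails — Rw4w2 but no z with Rw4z and Rzw2.
(F3): fails — Ruv but no z with Ruz and Rzv.
(F4): satisfies the condition.
(F5): fails — Rw1w0 but no z with Rw1z and Rzw0.

(F4)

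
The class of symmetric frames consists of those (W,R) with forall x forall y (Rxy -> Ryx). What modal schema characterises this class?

q → □◇q

A defining formula is q → □◇q (the B axiom).
Suppose q→□◇q is valid. Take Rxy and set V(q)={x}. Then q at x, so □◇q at x, so ◇q at y, so some z with Ryz has q; z=x, i.e. Ryx.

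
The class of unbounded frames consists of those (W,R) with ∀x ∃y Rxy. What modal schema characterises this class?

□q → ◇q

This is seriality; the standard corresponding axiom is D: □q → ◇q.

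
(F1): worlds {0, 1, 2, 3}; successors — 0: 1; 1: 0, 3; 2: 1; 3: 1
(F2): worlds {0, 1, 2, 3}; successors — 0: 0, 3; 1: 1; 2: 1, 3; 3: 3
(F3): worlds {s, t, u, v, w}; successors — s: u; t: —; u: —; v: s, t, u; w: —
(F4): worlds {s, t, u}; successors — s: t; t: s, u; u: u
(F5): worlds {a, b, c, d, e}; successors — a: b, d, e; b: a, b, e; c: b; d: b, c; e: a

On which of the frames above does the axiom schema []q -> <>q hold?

(F1), (F2), (F4), (F5)

Frame correspondent (Sahlqvist): forall x exists y Rxy — i.e. seriality.
(F1): holds.
(F2): holds.
(F3): fails — world t has no successor.
(F4): holds.
(F5): holds.
Valid on: (F1), (F2), (F4), (F5).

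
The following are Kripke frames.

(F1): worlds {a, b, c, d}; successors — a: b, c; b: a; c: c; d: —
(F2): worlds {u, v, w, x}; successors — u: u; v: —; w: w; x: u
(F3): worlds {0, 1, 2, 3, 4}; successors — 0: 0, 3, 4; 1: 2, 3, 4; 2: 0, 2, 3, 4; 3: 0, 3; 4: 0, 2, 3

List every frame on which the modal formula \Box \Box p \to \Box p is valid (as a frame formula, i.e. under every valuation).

(F2), (F3)

This is the axiom for density; its first-order frame correspondent is \forall x \forall y (Rxy \to \exists z (Rxz \wedge Rzy)).
(F1): fails — Rab but no z with Raz and Rzb.
(F2): satisfies the condition.
(F3): satisfies the condition.
Valid on: (F2), (F3).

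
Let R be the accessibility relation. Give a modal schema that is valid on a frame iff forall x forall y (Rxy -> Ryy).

The condition is shift-reflexivity. The T□ schema □(□ψ → ψ) defines it.
Suppose □(□ψ→ψ) is valid. Take Rxy and set V(ψ)={w : Ryw}. Then at y, □ψ holds; since □(□ψ→ψ) at x, □ψ→ψ at y, so ψ at y, i.e. Ryy.

□(□ψ → ψ)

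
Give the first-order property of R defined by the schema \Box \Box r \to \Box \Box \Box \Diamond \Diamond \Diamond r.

\forall x \forall z (x R^3 z \to \exists w (x R^2 w \wedge z R^3 w))

This is a Sahlqvist (Geach-type) schema ◇^0□^2r → □^3◇^3r.
Minimal-valuation argument: fix x; take any y with xR^0y and any z with xR^3z. Set V(r) to the set of worlds R-reachable from y in exactly 2 steps. Then □^2r holds at y, so the antecedent holds at x; validity forces ◇^3r at z, giving a w with zR^3w and yR^2w.
First-order correspondent: \forall x \forall z (x R^3 z \to \exists w (x R^2 w \wedge z R^3 w)).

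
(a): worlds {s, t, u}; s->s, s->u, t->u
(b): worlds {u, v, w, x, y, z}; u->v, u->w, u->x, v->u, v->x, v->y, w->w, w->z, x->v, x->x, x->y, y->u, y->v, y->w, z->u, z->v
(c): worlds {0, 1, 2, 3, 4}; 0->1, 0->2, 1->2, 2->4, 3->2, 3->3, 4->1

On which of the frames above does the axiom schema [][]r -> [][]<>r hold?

The schema corresponds to a generalized confluence (Geach) condition: forall x forall z (x R^2 z -> exists w (x R^2 w & zRw)).
(a): fails — sR²u but no w with sR²w and uRw.
(b): holds.
(c): fails — 0R²4 but no w with 0R²w and 4Rw.
Valid on: (b).

(b)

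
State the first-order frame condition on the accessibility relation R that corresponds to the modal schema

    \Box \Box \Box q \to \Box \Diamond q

\forall x \forall z (xRz \to \exists w (x R^3 w \wedge zRw))

This is a Sahlqvist (Geach-type) schema ◇^0□^3q → □^1◇^1q.
Minimal-valuation argument: fix x; take any y with xR^0y and any z with xR^1z. Set V(q) to the set of worlds R-reachable from y in exactly 3 steps. Then □^3q holds at y, so the antecedent holds at x; validity forces ◇^1q at z, giving a w with zR^1w and yR^3w.
First-order correspondent: \forall x \forall z (xRz \to \exists w (x R^3 w \wedge zRw)).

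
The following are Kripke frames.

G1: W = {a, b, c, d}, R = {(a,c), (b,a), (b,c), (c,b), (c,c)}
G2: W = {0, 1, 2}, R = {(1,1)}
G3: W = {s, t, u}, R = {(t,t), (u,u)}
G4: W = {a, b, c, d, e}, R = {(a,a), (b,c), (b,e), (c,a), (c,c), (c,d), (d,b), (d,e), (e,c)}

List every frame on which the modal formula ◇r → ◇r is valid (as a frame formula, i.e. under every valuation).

Frame correspondent (Sahlqvist): ∀x ∀y (xRy → ∃w (y = w ∧ xRw)) — i.e. a generalized confluence (Geach) condition.
G1: satisfies the condition.
G2: satisfies the condition.
G3: satisfies the condition.
G4: satisfies the condition.
Valid on: G1, G2, G3, G4.

G1, G2, G3, G4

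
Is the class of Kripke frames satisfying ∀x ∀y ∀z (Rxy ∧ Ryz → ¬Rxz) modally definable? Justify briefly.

No — not modally definable

Any modally definable frame class is closed under surjective bounded morphisms.
The 5-cycle (worlds s,t,u,v,w with s→t→u→v→w→s) is intransitive. Mapping every world to a single reflexive point • is a surjective bounded morphism; the reflexive point is not intransitive (R••∧R•• but R••).
So no modal formula (or set of formulas) defines exactly the intransitive frames.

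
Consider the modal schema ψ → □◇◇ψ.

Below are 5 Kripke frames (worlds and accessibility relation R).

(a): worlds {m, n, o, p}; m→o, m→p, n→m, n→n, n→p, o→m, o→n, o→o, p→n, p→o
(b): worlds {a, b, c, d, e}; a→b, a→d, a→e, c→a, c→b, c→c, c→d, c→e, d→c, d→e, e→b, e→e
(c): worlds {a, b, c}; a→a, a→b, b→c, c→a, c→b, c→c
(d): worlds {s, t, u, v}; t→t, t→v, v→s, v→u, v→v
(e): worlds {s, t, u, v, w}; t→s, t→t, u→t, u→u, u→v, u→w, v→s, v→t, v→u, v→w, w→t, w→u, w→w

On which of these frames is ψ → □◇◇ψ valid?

(a), (c)

The schema corresponds to a generalized confluence (Geach) condition: ∀x ∀z (xRz → ∃w (x = w ∧ zR²w)).
(a): ✓.
(b): fails — aRb but no w with a=w and bR²w.
(c): ✓.
(d): fails — tRv but no w with t=w and vR²w.
(e): fails — tRs but no w* with t=w* and sR²w*.
Valid on: (a), (c).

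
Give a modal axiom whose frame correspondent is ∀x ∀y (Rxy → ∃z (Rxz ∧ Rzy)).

□□p → □p

The condition is density. The C4 schema □□p → □p defines it.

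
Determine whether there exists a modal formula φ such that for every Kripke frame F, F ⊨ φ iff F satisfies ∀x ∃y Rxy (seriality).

Yes — defined by □q → ◇q

Yes: it is seriality, defined by the D schema □q → ◇q.
Suppose □q→◇q is valid. At any x set V(q)=W. Then □q at x, so ◇q at x, so x has a successor.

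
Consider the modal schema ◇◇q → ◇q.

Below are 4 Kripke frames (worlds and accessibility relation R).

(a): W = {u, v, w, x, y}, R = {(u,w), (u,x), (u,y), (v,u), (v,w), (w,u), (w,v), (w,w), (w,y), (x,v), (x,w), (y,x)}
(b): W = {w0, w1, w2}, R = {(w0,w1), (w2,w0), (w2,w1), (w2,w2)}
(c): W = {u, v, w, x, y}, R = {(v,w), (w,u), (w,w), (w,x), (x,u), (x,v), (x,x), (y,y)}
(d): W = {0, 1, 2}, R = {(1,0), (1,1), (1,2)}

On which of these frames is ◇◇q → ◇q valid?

The schema corresponds to transitivity: ∀x ∀y ∀z (Rxy ∧ Ryz → Rxz).
(a): fails — Rxw and Rwu but not Rxu.
(b): holds.
(c): fails — Rwx and Rxv but not Rwv.
(d): holds.
Valid on: (b), (d).

(b), (d)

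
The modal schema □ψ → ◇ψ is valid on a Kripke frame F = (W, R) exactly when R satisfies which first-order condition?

Seriality

This schema is the D axiom.
Its frame correspondent is seriality — ∀x ∃y Rxy.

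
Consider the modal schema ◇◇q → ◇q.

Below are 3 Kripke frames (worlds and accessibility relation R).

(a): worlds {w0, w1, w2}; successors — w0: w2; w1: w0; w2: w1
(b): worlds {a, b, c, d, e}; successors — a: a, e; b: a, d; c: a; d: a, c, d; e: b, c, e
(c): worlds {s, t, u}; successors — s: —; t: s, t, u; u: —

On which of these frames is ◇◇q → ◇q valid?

Frame correspondent (Sahlqvist): ∀x ∀y ∀z (Rxy ∧ Ryz → Rxz) — i.e. transitivity.
(a): fails — Rw0w2 and Rw2w1 but not Rw0w1.
(b): fails — Reb and Rba but not Rea.
(c): satisfies the condition.

(c)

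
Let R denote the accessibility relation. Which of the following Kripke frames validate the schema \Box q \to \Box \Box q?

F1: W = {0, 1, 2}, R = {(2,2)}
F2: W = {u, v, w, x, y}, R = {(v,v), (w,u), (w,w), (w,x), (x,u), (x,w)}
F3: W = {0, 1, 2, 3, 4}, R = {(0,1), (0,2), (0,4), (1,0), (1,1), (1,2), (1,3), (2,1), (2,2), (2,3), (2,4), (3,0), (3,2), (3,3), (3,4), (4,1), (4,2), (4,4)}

F1

Frame correspondent (Sahlqvist): \forall x \forall y \forall z (Rxy \wedge Ryz \to Rxz) — i.e. transitivity.
F1: holds.
F2: fails — Rxw and Rwx but not Rxx.
F3: fails — R10 and R04 but not R14.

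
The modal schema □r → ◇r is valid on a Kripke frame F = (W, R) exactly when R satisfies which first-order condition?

Seriality

This schema is the D axiom.
Its frame correspondent is seriality — ∀x ∃y Rxy.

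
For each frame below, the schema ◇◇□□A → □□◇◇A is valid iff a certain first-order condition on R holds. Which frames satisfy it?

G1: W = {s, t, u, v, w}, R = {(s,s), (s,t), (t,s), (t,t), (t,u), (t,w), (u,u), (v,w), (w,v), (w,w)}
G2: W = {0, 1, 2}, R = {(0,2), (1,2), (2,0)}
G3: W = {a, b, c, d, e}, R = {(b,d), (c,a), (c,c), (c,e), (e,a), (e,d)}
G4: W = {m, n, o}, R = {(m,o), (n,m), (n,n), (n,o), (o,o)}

Frame correspondent (Sahlqvist): ∀x ∀y ∀z ((xR²y ∧ xR²z) → ∃w (yR²w ∧ zR²w)) — i.e. a generalized confluence (Geach) condition.
G1: fails — sR²u, sR²w but no w* with uR²w* and wR²w*.
G2: satisfies the condition.
G3: fails — cR²a, cR²a but no w with aR²w and aR²w.
G4: satisfies the condition.

G2, G4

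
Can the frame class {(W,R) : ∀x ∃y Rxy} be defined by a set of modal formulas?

Yes, by □q → ◇q

Yes: it is seriality, defined by the D schema □q → ◇q.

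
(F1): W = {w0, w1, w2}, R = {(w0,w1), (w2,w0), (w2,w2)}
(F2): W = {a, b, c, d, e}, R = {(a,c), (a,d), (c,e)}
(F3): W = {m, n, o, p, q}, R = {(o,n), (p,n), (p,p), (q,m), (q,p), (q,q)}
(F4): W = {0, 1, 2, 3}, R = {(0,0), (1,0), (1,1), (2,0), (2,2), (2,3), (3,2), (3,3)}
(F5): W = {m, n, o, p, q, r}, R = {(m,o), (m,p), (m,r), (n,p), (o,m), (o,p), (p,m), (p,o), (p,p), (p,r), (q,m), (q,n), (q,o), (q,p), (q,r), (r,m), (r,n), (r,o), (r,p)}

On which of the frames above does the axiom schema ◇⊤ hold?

(F4), (F5)

This is the axiom for seriality; its first-order frame correspondent is ∀x ∃y Rxy.
(F1): fails — world w1 has no successor.
(F2): fails — world b has no successor.
(F3): fails — world m has no successor.
(F4): satisfies the condition.
(F5): satisfies the condition.
Valid on: (F4), (F5).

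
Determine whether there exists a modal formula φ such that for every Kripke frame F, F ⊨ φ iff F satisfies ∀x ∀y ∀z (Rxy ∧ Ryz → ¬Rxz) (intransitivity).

Any modally definable frame class is closed under surjective bounded morphisms.
The 7-cycle (worlds s,t,u,v,w,x,y with s→t→u→v→w→x→y→s) is intransitive. Mapping every world to a single reflexive point • is a surjective bounded morphism; the reflexive point is not intransitive (R••∧R•• but R••).
So no modal formula (or set of formulas) defines exactly the intransitive frames.

No — not modally definable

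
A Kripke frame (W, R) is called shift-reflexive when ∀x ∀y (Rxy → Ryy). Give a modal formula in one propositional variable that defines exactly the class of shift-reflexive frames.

□(□s → s)

The condition is shift-reflexivity. The T□ schema □(□s → s) defines it.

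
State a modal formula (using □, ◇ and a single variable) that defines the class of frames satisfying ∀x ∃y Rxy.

The condition is seriality. The D schema □p → ◇p defines it.
Suppose □p→◇p is valid. At any x set V(p)=W. Then □p at x, so ◇p at x, so x has a successor.

□p → ◇p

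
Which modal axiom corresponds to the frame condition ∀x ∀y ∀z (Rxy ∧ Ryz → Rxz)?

A defining formula is □p → □□p (the 4 axiom).
Suppose □p→□□p is valid. Take Rxy, Ryz and set V(p)={w : Rxw}. Then □p at x, so □□p at x, so □p at y, so p at z, i.e. Rxz.

□p → □□p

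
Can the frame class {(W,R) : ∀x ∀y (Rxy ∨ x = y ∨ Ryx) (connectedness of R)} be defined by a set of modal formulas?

No — not modally definable

If a class were modally definable it would be closed under disjoint unions (Goldblatt–Thomason).
Take 3 disjoint single-world reflexive frames: each is trivially connected, but their disjoint union has 3 worlds with no edge between distinct components, so it is not connected.
So no modal formula (or set of formulas) defines exactly the connected frames.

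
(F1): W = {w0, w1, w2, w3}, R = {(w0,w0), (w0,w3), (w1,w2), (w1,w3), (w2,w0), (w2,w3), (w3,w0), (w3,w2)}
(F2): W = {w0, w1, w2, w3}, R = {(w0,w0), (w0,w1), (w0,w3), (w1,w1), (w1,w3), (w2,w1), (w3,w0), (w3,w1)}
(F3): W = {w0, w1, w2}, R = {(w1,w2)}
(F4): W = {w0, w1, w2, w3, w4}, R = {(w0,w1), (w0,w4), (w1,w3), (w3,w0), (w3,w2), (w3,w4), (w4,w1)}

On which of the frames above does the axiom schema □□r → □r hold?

(F2)

The schema corresponds to density: ∀x ∀y (Rxy → ∃z (Rxz ∧ Rzy)).
(F1): fails — Rw3w2 but no z with Rw3z and Rzw2.
(F2): ✓.
(F3): fails — Rw1w2 but no z with Rw1z and Rzw2.
(F4): fails — Rw0w4 but no z with Rw0z and Rzw4.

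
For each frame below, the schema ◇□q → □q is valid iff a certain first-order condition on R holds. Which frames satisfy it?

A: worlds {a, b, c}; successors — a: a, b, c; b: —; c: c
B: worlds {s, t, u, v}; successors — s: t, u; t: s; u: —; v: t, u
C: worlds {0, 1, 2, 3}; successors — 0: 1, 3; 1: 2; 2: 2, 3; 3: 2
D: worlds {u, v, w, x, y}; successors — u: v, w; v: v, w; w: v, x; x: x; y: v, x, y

none

The schema corresponds to the Euclidean property: ∀x ∀y ∀z (Rxy ∧ Rxz → Ryz).
A: fails — Rac and Raa but not Rca.
B: fails — Rsu and Rsu but not Ruu.
C: fails — R01 and R01 but not R11.
D: fails — Ruw and Ruw but not Rww.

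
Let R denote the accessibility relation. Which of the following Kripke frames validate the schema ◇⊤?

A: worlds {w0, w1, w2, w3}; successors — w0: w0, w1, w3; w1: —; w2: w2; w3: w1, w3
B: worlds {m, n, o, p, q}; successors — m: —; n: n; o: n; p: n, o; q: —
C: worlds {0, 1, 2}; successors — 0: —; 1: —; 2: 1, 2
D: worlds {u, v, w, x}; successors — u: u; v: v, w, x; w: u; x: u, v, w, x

D

Frame correspondent (Sahlqvist): ∀x ∃y Rxy — i.e. seriality.
A: fails — world w1 has no successor.
B: fails — world m has no successor.
C: fails — world 0 has no successor.
D: holds.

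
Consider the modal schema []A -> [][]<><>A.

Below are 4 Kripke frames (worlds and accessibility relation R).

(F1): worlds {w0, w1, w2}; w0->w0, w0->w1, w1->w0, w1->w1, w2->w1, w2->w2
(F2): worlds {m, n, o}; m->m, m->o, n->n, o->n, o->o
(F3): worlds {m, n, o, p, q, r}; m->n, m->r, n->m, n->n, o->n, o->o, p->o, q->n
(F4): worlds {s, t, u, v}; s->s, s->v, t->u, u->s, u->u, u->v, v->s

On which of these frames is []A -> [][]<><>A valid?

This is the axiom for a generalized confluence (Geach) condition; its first-order frame correspondent is forall x forall z (x R^2 z -> exists w (xRw & z R^2 w)).
(F1): holds.
(F2): fails — mR²n but no w with mRw and nR²w.
(F3): fails — nR²r but no w with nRw and rR²w.
(F4): fails — tR²s but no w with tRw and sR²w.
Valid on: (F1).

(F1)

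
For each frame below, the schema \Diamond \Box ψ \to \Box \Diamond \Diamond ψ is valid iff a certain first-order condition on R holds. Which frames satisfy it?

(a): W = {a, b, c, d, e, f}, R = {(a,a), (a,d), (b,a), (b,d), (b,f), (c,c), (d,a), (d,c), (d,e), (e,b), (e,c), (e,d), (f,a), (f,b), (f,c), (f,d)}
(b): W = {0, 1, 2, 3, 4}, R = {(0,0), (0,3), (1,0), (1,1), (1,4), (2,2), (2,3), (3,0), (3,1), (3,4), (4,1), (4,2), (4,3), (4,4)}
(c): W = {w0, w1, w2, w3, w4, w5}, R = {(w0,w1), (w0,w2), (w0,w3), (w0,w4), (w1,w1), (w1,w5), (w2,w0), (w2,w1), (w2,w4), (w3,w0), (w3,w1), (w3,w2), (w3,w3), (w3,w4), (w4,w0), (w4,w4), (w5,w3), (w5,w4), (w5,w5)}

Frame correspondent (Sahlqvist): \forall x \forall y \forall z ((xRy \wedge xRz) \to \exists w (yRw \wedge z R^2 w)) — i.e. a generalized confluence (Geach) condition.
(a): fails — dRa, dRc but no w with aRw and cR²w.
(b): condition met.
(c): condition met.

(b), (c)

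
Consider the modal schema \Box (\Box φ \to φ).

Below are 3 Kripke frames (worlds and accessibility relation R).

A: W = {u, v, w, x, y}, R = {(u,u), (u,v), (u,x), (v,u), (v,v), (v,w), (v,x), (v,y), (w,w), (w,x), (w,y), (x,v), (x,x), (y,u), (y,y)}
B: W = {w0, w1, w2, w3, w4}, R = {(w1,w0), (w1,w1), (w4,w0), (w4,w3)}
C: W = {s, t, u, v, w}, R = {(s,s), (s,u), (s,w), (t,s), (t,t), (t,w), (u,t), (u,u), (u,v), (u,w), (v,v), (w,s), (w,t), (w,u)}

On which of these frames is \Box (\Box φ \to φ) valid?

Frame correspondent (Sahlqvist): \forall x \forall y (Rxy \to Ryy) — i.e. shift-reflexivity.
A: condition met.
B: fails — Rw4w0 but not Rw0w0.
C: fails — Ruw but not Rww.

A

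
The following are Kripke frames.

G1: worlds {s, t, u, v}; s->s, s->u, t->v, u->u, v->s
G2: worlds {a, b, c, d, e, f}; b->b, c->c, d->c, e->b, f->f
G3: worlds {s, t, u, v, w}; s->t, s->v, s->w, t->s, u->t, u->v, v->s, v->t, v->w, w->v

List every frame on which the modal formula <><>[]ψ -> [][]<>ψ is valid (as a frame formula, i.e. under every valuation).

G1, G2

The schema corresponds to a generalized confluence (Geach) condition: forall x forall y forall z ((x R^2 y & x R^2 z) -> exists w (yRw & zRw)).
G1: condition met.
G2: condition met.
G3: fails — sR²s, sR²t but no w* with sRw* and tRw*.
Valid on: G1, G2.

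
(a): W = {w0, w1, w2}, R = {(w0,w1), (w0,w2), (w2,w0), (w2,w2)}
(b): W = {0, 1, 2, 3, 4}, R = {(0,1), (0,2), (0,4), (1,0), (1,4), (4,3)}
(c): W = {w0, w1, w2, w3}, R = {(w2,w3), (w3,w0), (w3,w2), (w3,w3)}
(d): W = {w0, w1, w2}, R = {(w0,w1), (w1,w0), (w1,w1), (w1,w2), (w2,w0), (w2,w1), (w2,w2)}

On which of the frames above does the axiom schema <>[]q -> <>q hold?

(d)

The schema corresponds to a generalized confluence (Geach) condition: forall x forall y (xRy -> exists w (yRw & xRw)).
(a): fails — w0Rw1 but no w with w1Rw and w0Rw.
(b): fails — 0R2 but no w with 2Rw and 0Rw.
(c): fails — w3Rw0 but no w with w0Rw and w3Rw.
(d): ✓.
Valid on: (d).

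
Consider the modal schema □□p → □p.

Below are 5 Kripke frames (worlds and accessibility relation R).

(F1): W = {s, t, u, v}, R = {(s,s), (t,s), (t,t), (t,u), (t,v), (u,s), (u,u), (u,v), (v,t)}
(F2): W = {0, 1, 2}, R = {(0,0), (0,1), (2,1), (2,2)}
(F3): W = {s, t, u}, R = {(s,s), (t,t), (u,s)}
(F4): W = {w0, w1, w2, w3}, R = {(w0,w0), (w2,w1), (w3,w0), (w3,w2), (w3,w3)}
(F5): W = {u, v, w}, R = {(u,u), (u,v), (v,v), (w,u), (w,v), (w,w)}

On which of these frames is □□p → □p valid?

This is the axiom for density; its first-order frame correspondent is ∀x ∀y (Rxy → ∃z (Rxz ∧ Rzy)).
(F1): condition met.
(F2): condition met.
(F3): condition met.
(F4): fails — Rw2w1 but no z with Rw2z and Rzw1.
(F5): condition met.
Valid on: (F1), (F2), (F3), (F5).

(F1), (F2), (F3), (F5)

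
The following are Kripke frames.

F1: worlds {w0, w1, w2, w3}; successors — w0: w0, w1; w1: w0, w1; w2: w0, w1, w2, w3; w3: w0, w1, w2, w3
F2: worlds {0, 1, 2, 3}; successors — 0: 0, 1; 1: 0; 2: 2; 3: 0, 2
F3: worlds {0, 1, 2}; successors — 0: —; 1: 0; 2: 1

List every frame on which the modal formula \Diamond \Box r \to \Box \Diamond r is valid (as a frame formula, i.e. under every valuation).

Frame correspondent (Sahlqvist): \forall x \forall y \forall z (Rxy \wedge Rxz \to \exists w (Ryw \wedge Rzw)) — i.e. convergence.
F1: satisfies the condition.
F2: fails — R32 and R30 but 2 and 0 have no common successor.
F3: fails — R10 and R10 but 0 and 0 have no common successor.

F1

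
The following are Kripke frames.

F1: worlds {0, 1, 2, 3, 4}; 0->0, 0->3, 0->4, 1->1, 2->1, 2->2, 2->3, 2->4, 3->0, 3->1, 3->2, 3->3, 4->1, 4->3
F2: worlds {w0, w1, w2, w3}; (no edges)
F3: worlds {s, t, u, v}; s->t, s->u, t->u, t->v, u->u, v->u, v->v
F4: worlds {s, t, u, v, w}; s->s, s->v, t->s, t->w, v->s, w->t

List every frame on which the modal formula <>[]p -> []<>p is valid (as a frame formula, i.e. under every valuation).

Frame correspondent (Sahlqvist): forall x forall y forall z (Rxy & Rxz -> exists w (Ryw & Rzw)) — i.e. convergence.
F1: fails — R31 and R30 but 1 and 0 have no common successor.
F2: condition met.
F3: condition met.
F4: fails — Rts and Rtw but s and w have no common successor.

F2, F3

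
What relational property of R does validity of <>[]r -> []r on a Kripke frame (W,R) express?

This is frame-equivalent to ◇r → □◇r (substitute ¬r for r and contrapose).
Suppose ◇r→□◇r is valid. Take Rxy, Rxz and set V(r)={y}. Then ◇r at x, so □◇r at x, so ◇r at z, so some w with Rzw has r; w=y, i.e. Rzy. By symmetry of the argument, Ryz.

The Euclidean property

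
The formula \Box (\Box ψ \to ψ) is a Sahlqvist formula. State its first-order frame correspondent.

Suppose □(□ψ→ψ) is valid. Take Rxy and set V(ψ)={w : Ryw}. Then at y, □ψ holds; since □(□ψ→ψ) at x, □ψ→ψ at y, so ψ at y, i.e. Ryy.

shift-reflexivity: \forall x \forall y (Rxy \to Ryy)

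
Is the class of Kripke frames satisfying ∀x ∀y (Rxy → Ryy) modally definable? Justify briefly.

Yes, by □(□p → p)

This is a Sahlqvist condition; the T□ axiom □(□p → p) defines it.
Suppose □(□p→p) is valid. Take Rxy and set V(p)={w : Ryw}. Then at y, □p holds; since □(□p→p) at x, □p→p at y, so p at y, i.e. Ryy.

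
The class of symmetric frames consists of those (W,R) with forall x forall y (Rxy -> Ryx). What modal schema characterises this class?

A defining formula is q → □◇q (the B axiom).
Suppose q→□◇q is valid. Take Rxy and set V(q)={x}. Then q at x, so □◇q at x, so ◇q at y, so some z with Ryz has q; z=x, i.e. Ryx.

q → □◇q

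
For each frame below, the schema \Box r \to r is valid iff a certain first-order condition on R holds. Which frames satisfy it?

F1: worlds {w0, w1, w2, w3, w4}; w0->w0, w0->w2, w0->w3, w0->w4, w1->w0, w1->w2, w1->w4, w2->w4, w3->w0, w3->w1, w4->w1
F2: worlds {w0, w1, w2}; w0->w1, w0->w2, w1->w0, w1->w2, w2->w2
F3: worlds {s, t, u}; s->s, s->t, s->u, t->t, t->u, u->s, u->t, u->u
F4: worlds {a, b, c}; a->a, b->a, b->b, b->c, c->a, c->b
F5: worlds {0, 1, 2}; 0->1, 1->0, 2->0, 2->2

Frame correspondent (Sahlqvist): \forall x Rxx — i.e. reflexivity.
F1: fails — world w1 does not see itself.
F2: fails — world w0 does not see itself.
F3: ✓.
F4: fails — world c does not see itself.
F5: fails — world 0 does not see itself.
Valid on: F3.

F3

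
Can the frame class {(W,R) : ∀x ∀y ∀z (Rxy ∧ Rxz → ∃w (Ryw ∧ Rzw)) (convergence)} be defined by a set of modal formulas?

This is a Sahlqvist condition; the .2 axiom ◇□p → □◇p defines it.
Suppose ◇□p→□◇p is valid. Take Rxy, Rxz and set V(p)={w : Ryw}. Then □p at y so ◇□p at x, so □◇p at x, so ◇p at z, giving w with Rzw and Ryw.

Definable; ◇□p → □◇p defines it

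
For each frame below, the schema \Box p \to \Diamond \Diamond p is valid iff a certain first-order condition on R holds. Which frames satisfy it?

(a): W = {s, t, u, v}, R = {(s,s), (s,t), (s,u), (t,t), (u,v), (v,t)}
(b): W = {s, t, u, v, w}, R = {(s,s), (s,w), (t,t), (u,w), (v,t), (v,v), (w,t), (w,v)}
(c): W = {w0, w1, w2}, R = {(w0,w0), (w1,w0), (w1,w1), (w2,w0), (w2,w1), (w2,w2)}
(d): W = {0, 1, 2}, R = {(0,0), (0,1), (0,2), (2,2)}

(c)

This is the axiom for a generalized confluence (Geach) condition; its first-order frame correspondent is \forall x \exists w (xRw \wedge x R^2 w).
(a): fails — at u but no w with uRw and uR²w.
(b): fails — at u but no w* with uRw* and uR²w*.
(c): holds.
(d): fails — at 1 but no w with 1Rw and 1R²w.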